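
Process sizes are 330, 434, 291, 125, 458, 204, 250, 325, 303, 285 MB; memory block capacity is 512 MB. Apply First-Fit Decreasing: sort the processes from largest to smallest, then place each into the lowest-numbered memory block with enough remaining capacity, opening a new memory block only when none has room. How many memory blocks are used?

Sorted descending: 458, 434, 330, 325, 303, 291, 285, 250, 204, 125.
458 MB → memory block 1 (remaining 54 MB)
434 MB → memory block 2 (remaining 78 MB)
330 MB → memory block 3 (remaining 182 MB)
325 MB → memory block 4 (remaining 187 MB)
303 MB → memory block 5 (remaining 209 MB)
291 MB → memory block 6 (remaining 221 MB)
285 MB → memory block 7 (remaining 227 MB)
250 MB → memory block 8 (remaining 262 MB)
204 MB → memory block 5 (remaining 5 MB)
125 MB → memory block 3 (remaining 57 MB)

8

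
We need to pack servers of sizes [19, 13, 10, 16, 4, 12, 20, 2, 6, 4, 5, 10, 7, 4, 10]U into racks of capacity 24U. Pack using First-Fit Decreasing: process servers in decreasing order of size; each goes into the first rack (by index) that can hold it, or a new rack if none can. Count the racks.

Sorted descending: 20, 19, 16, 13, 12, 10, 10, 10, 7, 6, 5, 4, 4, 4, 2.
Put 20U in rack 1; 4U remain.
Put 19U in rack 2; 5U remain.
Put 16U in rack 3; 8U remain.
Put 13U in rack 4; 11U remain.
Put 12U in rack 5; 12U remain.
Put 10U in rack 4; 1U remain.
Put 10U in rack 5; 2U remain.
Put 10U in rack 6; 14U remain.
Put 7U in rack 3; 1U remain.
Put 6U in rack 6; 8U remain.
Put 5U in rack 2; 0U remain.
Put 4U in rack 1; 0U remain.
Put 4U in rack 6; 4U remain.
Put 4U in rack 6; 0U remain.
Put 2U in rack 5; 0U remain.

6 racks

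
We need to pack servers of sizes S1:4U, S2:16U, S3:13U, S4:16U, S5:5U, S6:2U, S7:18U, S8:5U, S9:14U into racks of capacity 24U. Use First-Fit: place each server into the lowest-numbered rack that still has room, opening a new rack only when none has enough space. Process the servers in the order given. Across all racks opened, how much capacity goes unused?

rack 1: place S1 (4U), 20U left
rack 1: place S2 (16U), 4U left
rack 2: place S3 (13U), 11U left
rack 3: place S4 (16U), 8U left
rack 2: place S5 (5U), 6U left
rack 1: place S6 (2U), 2U left
rack 4: place S7 (18U), 6U left
rack 2: place S8 (5U), 1U left
rack 5: place S9 (14U), 10U left
5 racks × 24U = 120U; used 93U; unused 27U.

27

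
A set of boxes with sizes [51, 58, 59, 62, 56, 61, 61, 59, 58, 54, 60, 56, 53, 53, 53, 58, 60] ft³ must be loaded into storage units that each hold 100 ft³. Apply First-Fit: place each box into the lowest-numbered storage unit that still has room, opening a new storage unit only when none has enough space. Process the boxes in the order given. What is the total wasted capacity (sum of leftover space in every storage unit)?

728

storage unit 1: place 51 ft³, 49 ft³ left
storage unit 2: place 58 ft³, 42 ft³ left
storage unit 3: place 59 ft³, 41 ft³ left
storage unit 4: place 62 ft³, 38 ft³ left
storage unit 5: place 56 ft³, 44 ft³ left
storage unit 6: place 61 ft³, 39 ft³ left
storage unit 7: place 61 ft³, 39 ft³ left
storage unit 8: place 59 ft³, 41 ft³ left
storage unit 9: place 58 ft³, 42 ft³ left
storage unit 10: place 54 ft³, 46 ft³ left
storage unit 11: place 60 ft³, 40 ft³ left
storage unit 12: place 56 ft³, 44 ft³ left
storage unit 13: place 53 ft³, 47 ft³ left
storage unit 14: place 53 ft³, 47 ft³ left
storage unit 15: place 53 ft³, 47 ft³ left
storage unit 16: place 58 ft³, 42 ft³ left
storage unit 17: place 60 ft³, 40 ft³ left
17 storage units × 100 ft³ = 1700 ft³; used 972 ft³; unused 728 ft³.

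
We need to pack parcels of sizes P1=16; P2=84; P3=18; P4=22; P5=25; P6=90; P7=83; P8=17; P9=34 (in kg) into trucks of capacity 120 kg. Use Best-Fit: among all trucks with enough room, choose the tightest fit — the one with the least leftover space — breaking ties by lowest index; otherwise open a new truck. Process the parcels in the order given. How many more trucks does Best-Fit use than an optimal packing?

0

Best-Fit: [16,84,18] [22,25] [90,17] [83,34] → 4 trucks.
Total size 389 kg; any packing needs at least ⌈389/120⌉ = 4 trucks.
So 4 is already optimal.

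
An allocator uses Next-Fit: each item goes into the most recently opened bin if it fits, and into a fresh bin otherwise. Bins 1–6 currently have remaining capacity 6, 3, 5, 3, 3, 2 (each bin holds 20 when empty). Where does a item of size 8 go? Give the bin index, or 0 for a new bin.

0

Next-Fit only looks at bin 6, which has 2 free.
8 does not fit, so a new bin is opened.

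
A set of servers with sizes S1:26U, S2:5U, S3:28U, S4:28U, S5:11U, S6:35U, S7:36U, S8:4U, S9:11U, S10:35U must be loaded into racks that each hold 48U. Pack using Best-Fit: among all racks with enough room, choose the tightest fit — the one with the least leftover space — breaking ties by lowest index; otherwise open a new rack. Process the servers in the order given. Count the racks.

6

rack 1: place S1 (26U), 22U left
rack 1: place S2 (5U), 17U left
rack 2: place S3 (28U), 20U left
rack 3: place S4 (28U), 20U left
rack 1: place S5 (11U), 6U left
rack 4: place S6 (35U), 13U left
rack 5: place S7 (36U), 12U left
rack 1: place S8 (4U), 2U left
rack 5: place S9 (11U), 1U left
rack 6: place S10 (35U), 13U left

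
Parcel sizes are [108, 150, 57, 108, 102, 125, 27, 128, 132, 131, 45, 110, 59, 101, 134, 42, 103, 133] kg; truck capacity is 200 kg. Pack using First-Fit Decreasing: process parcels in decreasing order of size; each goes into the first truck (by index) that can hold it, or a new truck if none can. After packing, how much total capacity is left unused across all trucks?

Sorted descending: 150, 134, 133, 132, 131, 128, 125, 110, 108, 108, 103, 102, 101, 59, 57, 45, 42, 27.
150 kg → truck 1 (remaining 50 kg)
134 kg → truck 2 (remaining 66 kg)
133 kg → truck 3 (remaining 67 kg)
132 kg → truck 4 (remaining 68 kg)
131 kg → truck 5 (remaining 69 kg)
128 kg → truck 6 (remaining 72 kg)
125 kg → truck 7 (remaining 75 kg)
110 kg → truck 8 (remaining 90 kg)
108 kg → truck 9 (remaining 92 kg)
108 kg → truck 10 (remaining 92 kg)
103 kg → truck 11 (remaining 97 kg)
102 kg → truck 12 (remaining 98 kg)
101 kg → truck 13 (remaining 99 kg)
59 kg → truck 2 (remaining 7 kg)
57 kg → truck 3 (remaining 10 kg)
45 kg → truck 1 (remaining 5 kg)
42 kg → truck 4 (remaining 26 kg)
27 kg → truck 5 (remaining 42 kg)
13 trucks × 200 kg = 2600 kg; used 1795 kg; unused 805 kg.

805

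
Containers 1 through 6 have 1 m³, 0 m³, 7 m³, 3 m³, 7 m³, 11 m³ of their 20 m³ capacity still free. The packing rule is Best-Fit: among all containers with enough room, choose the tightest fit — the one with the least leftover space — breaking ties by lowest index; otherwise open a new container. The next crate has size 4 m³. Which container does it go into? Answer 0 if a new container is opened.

Containers with room: container 3 (7 m³), container 5 (7 m³), container 6 (11 m³).
Tightest fit is container 3 with 7 m³ free.

3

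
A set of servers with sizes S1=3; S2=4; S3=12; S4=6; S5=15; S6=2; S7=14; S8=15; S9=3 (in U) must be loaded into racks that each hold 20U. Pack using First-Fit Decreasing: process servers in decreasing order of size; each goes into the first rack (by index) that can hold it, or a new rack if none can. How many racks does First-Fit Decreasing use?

Sorted descending: 15, 15, 14, 12, 6, 4, 3, 3, 2.
rack 1: place 15U, 5U left
rack 2: place 15U, 5U left
rack 3: place 14U, 6U left
rack 4: place 12U, 8U left
rack 3: place 6U, 0U left
rack 1: place 4U, 1U left
rack 2: place 3U, 2U left
rack 4: place 3U, 5U left
rack 2: place 2U, 0U left
Final racks: [15,4] [15,3,2] [14,6] [12,3].

4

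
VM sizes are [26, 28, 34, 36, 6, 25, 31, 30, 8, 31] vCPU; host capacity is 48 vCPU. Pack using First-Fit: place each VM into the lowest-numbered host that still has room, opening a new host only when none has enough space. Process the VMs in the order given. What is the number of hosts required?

8 hosts

Put 26 vCPU in host 1; 22 vCPU remain.
Put 28 vCPU in host 2; 20 vCPU remain.
Put 34 vCPU in host 3; 14 vCPU remain.
Put 36 vCPU in host 4; 12 vCPU remain.
Put 6 vCPU in host 1; 16 vCPU remain.
Put 25 vCPU in host 5; 23 vCPU remain.
Put 31 vCPU in host 6; 17 vCPU remain.
Put 30 vCPU in host 7; 18 vCPU remain.
Put 8 vCPU in host 1; 8 vCPU remain.
Put 31 vCPU in host 8; 17 vCPU remain.
Final hosts: [26,6,8] [28] [34] [36] [25] [31] [30] [31].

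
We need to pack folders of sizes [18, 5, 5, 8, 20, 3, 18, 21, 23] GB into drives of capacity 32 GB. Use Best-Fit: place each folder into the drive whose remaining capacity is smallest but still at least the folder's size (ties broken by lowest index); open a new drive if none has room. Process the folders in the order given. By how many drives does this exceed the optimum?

0

Best-Fit: [18,5,5,3] [8,20] [18] [21] [23] → 5 drives.
5 folders exceed 16 GB (half the capacity), and no two of those can share a drive, so at least 5 drives are needed.
So 5 is already optimal.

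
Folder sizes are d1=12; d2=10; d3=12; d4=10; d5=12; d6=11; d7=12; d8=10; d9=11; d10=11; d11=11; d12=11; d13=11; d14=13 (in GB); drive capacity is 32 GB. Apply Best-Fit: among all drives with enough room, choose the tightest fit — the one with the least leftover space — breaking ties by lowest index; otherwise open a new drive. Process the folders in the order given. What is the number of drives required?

drive 1: place d1 (12 GB), 20 GB left
drive 1: place d2 (10 GB), 10 GB left
drive 2: place d3 (12 GB), 20 GB left
drive 1: place d4 (10 GB), 0 GB left
drive 2: place d5 (12 GB), 8 GB left
drive 3: place d6 (11 GB), 21 GB left
drive 3: place d7 (12 GB), 9 GB left
drive 4: place d8 (10 GB), 22 GB left
drive 4: place d9 (11 GB), 11 GB left
drive 4: place d10 (11 GB), 0 GB left
drive 5: place d11 (11 GB), 21 GB left
drive 5: place d12 (11 GB), 10 GB left
drive 6: place d13 (11 GB), 21 GB left
drive 6: place d14 (13 GB), 8 GB left
Final drives: [12,10,10] [12,12] [11,12] [10,11,11] [11,11] [11,13].

6 drives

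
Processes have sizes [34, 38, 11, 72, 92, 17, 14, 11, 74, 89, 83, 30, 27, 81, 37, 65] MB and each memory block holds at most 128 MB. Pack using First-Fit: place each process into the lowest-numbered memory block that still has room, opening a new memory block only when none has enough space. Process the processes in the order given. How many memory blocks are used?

Put 34 MB in memory block 1; 94 MB remain.
Put 38 MB in memory block 1; 56 MB remain.
Put 11 MB in memory block 1; 45 MB remain.
Put 72 MB in memory block 2; 56 MB remain.
Put 92 MB in memory block 3; 36 MB remain.
Put 17 MB in memory block 1; 28 MB remain.
Put 14 MB in memory block 1; 14 MB remain.
Put 11 MB in memory block 1; 3 MB remain.
Put 74 MB in memory block 4; 54 MB remain.
Put 89 MB in memory block 5; 39 MB remain.
Put 83 MB in memory block 6; 45 MB remain.
Put 30 MB in memory block 2; 26 MB remain.
Put 27 MB in memory block 3; 9 MB remain.
Put 81 MB in memory block 7; 47 MB remain.
Put 37 MB in memory block 4; 17 MB remain.
Put 65 MB in memory block 8; 63 MB remain.
Final memory blocks: [34,38,11,17,14,11] [72,30] [92,27] [74,37] [89] [83] [81] [65].

8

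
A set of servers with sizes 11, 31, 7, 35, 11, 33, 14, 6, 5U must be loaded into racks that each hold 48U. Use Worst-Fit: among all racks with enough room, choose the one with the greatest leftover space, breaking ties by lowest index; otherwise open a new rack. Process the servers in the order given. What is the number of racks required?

Put 11U in rack 1; 37U remain.
Put 31U in rack 1; 6U remain.
Put 7U in rack 2; 41U remain.
Put 35U in rack 2; 6U remain.
Put 11U in rack 3; 37U remain.
Put 33U in rack 3; 4U remain.
Put 14U in rack 4; 34U remain.
Put 6U in rack 4; 28U remain.
Put 5U in rack 4; 23U remain.

4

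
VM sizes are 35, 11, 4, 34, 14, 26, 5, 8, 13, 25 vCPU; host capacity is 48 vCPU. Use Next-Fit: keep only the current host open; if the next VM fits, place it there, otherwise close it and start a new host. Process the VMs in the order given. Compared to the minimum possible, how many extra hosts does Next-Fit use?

0

Next-Fit: [35,11] [4,34] [14,26,5] [8,13,25] → 4 hosts.
Total size 175 vCPU; any packing needs at least ⌈175/48⌉ = 4 hosts.
So 4 is already optimal.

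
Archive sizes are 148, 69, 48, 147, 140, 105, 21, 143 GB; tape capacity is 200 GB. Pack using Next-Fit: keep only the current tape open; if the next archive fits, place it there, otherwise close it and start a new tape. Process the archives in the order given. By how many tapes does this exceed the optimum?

1

Next-Fit: [148] [69,48] [147] [140] [105,21] [143] → 6 tapes.
Total size 821 GB; any packing needs at least ⌈821/200⌉ = 5 tapes.
An optimal packing achieves that bound: [148,48] [147,21] [143] [140] [105,69] → 5 tapes.
Excess: 6 − 5 = 1.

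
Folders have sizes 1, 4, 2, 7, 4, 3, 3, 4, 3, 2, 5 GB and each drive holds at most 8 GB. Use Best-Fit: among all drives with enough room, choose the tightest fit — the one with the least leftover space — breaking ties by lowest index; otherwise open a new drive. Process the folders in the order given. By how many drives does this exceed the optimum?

1

Best-Fit: [1,4,2] [7] [4,3] [3,4] [3,2] [5] → 6 drives.
Total size 38 GB; any packing needs at least ⌈38/8⌉ = 5 drives.
An optimal packing achieves that bound: [7,1] [5,3] [4,4] [4,3] [3,2,2] → 5 drives.
Excess: 6 − 5 = 1.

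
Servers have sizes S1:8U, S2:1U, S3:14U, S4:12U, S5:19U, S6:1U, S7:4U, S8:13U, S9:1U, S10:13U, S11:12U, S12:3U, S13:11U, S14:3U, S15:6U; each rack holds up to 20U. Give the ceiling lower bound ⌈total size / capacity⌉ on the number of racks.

Total size = 8 + 1 + 14 + 12 + 19 + 1 + 4 + 13 + 1 + 13 + 12 + 3 + 11 + 3 + 6 = 121U.
⌈121 / 20⌉ = 7.

7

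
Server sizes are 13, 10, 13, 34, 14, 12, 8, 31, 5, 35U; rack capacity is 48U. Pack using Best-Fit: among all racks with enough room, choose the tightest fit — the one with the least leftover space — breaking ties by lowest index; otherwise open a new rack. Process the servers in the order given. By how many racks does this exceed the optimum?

Best-Fit: [13,10,13,12] [34,14] [8,31,5] [35] → 4 racks.
Total size 175U; any packing needs at least ⌈175/48⌉ = 4 racks.
So 4 is already optimal.

0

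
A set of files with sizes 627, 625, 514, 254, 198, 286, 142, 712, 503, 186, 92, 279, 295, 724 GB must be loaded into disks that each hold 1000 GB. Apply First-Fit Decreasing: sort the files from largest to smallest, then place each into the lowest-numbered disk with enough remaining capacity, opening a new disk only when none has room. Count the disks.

6

Sorted descending: 724, 712, 627, 625, 514, 503, 295, 286, 279, 254, 198, 186, 142, 92.
724 GB → disk 1 (remaining 276 GB)
712 GB → disk 2 (remaining 288 GB)
627 GB → disk 3 (remaining 373 GB)
625 GB → disk 4 (remaining 375 GB)
514 GB → disk 5 (remaining 486 GB)
503 GB → disk 6 (remaining 497 GB)
295 GB → disk 3 (remaining 78 GB)
286 GB → disk 2 (remaining 2 GB)
279 GB → disk 4 (remaining 96 GB)
254 GB → disk 1 (remaining 22 GB)
198 GB → disk 5 (remaining 288 GB)
186 GB → disk 5 (remaining 102 GB)
142 GB → disk 6 (remaining 355 GB)
92 GB → disk 4 (remaining 4 GB)
Final disks: [724,254] [712,286] [627,295] [625,279,92] [514,198,186] [503,142].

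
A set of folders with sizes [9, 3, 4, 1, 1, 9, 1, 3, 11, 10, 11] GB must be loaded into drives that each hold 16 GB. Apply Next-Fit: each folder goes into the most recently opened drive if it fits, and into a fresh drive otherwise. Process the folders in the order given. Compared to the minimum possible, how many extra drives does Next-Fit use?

0

Next-Fit: [9,3,4] [1,1,9,1,3] [11] [10] [11] → 5 drives.
5 folders exceed 8 GB (half the capacity), and no two of those can share a drive, so at least 5 drives are needed.
So 5 is already optimal.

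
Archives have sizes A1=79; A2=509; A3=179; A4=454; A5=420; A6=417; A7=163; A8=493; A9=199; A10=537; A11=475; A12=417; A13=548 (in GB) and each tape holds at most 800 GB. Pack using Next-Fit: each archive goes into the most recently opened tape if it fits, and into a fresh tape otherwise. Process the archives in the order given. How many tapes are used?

A1 (79 GB) → tape 1 (remaining 721 GB)
A2 (509 GB) → tape 1 (remaining 212 GB)
A3 (179 GB) → tape 1 (remaining 33 GB)
A4 (454 GB) → tape 2 (remaining 346 GB)
A5 (420 GB) → tape 3 (remaining 380 GB)
A6 (417 GB) → tape 4 (remaining 383 GB)
A7 (163 GB) → tape 4 (remaining 220 GB)
A8 (493 GB) → tape 5 (remaining 307 GB)
A9 (199 GB) → tape 5 (remaining 108 GB)
A10 (537 GB) → tape 6 (remaining 263 GB)
A11 (475 GB) → tape 7 (remaining 325 GB)
A12 (417 GB) → tape 8 (remaining 383 GB)
A13 (548 GB) → tape 9 (remaining 252 GB)
Final tapes: [79,509,179] [454] [420] [417,163] [493,199] [537] [475] [417] [548].

9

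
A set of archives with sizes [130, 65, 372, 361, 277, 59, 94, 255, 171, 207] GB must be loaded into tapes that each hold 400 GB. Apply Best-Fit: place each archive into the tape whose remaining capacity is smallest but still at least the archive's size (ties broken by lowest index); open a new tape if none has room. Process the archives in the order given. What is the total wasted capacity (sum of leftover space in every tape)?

409

130 GB → tape 1 (remaining 270 GB)
65 GB → tape 1 (remaining 205 GB)
372 GB → tape 2 (remaining 28 GB)
361 GB → tape 3 (remaining 39 GB)
277 GB → tape 4 (remaining 123 GB)
59 GB → tape 4 (remaining 64 GB)
94 GB → tape 1 (remaining 111 GB)
255 GB → tape 5 (remaining 145 GB)
171 GB → tape 6 (remaining 229 GB)
207 GB → tape 6 (remaining 22 GB)
6 tapes × 400 GB = 2400 GB; used 1991 GB; unused 409 GB.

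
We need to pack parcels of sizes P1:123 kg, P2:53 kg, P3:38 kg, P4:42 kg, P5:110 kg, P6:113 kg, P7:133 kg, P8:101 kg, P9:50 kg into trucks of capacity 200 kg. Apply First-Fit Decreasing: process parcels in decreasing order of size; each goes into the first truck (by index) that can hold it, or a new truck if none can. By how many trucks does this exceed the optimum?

First-Fit Decreasing: [133,53] [123,50] [113,42,38] [110] [101] → 5 trucks.
5 parcels exceed 100 kg (half the capacity), and no two of those can share a truck, so at least 5 trucks are needed.
So 5 is already optimal.

0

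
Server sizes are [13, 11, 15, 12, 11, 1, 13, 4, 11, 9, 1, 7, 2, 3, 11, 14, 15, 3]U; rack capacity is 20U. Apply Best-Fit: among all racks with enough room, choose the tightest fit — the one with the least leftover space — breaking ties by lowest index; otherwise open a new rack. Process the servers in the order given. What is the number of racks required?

13U → rack 1 (remaining 7U)
11U → rack 2 (remaining 9U)
15U → rack 3 (remaining 5U)
12U → rack 4 (remaining 8U)
11U → rack 5 (remaining 9U)
1U → rack 3 (remaining 4U)
13U → rack 6 (remaining 7U)
4U → rack 3 (remaining 0U)
11U → rack 7 (remaining 9U)
9U → rack 2 (remaining 0U)
1U → rack 1 (remaining 6U)
7U → rack 6 (remaining 0U)
2U → rack 1 (remaining 4U)
3U → rack 1 (remaining 1U)
11U → rack 8 (remaining 9U)
14U → rack 9 (remaining 6U)
15U → rack 10 (remaining 5U)
3U → rack 10 (remaining 2U)

10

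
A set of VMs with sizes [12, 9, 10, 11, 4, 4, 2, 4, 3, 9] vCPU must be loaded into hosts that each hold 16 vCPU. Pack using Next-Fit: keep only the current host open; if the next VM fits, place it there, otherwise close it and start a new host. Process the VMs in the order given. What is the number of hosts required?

host 1: place 12 vCPU, 4 vCPU left
host 2: place 9 vCPU, 7 vCPU left
host 3: place 10 vCPU, 6 vCPU left
host 4: place 11 vCPU, 5 vCPU left
host 4: place 4 vCPU, 1 vCPU left
host 5: place 4 vCPU, 12 vCPU left
host 5: place 2 vCPU, 10 vCPU left
host 5: place 4 vCPU, 6 vCPU left
host 5: place 3 vCPU, 3 vCPU left
host 6: place 9 vCPU, 7 vCPU left

6 hosts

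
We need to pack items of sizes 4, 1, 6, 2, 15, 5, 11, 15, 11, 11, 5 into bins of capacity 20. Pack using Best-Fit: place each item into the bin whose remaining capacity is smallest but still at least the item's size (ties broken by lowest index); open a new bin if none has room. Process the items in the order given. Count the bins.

6 bins

Put 4 in bin 1; 16 remain.
Put 1 in bin 1; 15 remain.
Put 6 in bin 1; 9 remain.
Put 2 in bin 1; 7 remain.
Put 15 in bin 2; 5 remain.
Put 5 in bin 2; 0 remain.
Put 11 in bin 3; 9 remain.
Put 15 in bin 4; 5 remain.
Put 11 in bin 5; 9 remain.
Put 11 in bin 6; 9 remain.
Put 5 in bin 4; 0 remain.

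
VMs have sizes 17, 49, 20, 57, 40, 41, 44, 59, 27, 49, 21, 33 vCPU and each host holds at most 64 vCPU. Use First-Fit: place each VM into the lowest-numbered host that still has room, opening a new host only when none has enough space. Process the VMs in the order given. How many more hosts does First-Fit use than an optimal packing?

First-Fit: [17,20,27] [49] [57] [40,21] [41] [44] [59] [49] [33] → 9 hosts.
Total size 457 vCPU; any packing needs at least ⌈457/64⌉ = 8 hosts.
An optimal packing achieves that bound: [59] [57] [49] [49] [44,20] [41,21] [40,17] [33,27] → 8 hosts.
Excess: 9 − 8 = 1.

1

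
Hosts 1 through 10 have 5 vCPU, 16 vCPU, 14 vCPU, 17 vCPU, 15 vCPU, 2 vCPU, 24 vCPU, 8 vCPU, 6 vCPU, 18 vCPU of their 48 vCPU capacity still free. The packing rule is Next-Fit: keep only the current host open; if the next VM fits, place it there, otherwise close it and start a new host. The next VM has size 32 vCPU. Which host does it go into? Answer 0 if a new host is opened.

Next-Fit only looks at host 10, which has 18 vCPU free.
32 vCPU does not fit, so a new host is opened.

0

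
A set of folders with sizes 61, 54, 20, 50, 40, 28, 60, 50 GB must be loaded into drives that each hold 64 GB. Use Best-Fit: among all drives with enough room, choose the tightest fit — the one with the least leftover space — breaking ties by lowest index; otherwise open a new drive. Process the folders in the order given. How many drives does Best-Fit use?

7 drives

Put 61 GB in drive 1; 3 GB remain.
Put 54 GB in drive 2; 10 GB remain.
Put 20 GB in drive 3; 44 GB remain.
Put 50 GB in drive 4; 14 GB remain.
Put 40 GB in drive 3; 4 GB remain.
Put 28 GB in drive 5; 36 GB remain.
Put 60 GB in drive 6; 4 GB remain.
Put 50 GB in drive 7; 14 GB remain.
Final drives: [61] [54] [20,40] [50] [28] [60] [50].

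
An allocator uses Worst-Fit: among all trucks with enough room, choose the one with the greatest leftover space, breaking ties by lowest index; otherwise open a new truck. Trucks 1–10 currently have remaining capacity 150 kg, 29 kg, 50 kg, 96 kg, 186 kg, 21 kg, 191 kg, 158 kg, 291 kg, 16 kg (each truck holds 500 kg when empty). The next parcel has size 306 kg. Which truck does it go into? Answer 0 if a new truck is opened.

No truck has ≥ 306 kg free, so a new truck is opened.

0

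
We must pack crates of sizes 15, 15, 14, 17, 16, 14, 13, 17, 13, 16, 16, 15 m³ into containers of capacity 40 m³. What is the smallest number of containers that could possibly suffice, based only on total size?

5

Total size = 15 + 15 + 14 + 17 + 16 + 14 + 13 + 17 + 13 + 16 + 16 + 15 = 181 m³.
⌈181 / 40⌉ = 5.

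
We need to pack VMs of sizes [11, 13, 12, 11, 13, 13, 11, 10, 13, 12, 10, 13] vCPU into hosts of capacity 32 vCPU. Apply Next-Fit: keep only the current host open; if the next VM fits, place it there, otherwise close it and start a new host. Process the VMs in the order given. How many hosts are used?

6

11 vCPU → host 1 (remaining 21 vCPU)
13 vCPU → host 1 (remaining 8 vCPU)
12 vCPU → host 2 (remaining 20 vCPU)
11 vCPU → host 2 (remaining 9 vCPU)
13 vCPU → host 3 (remaining 19 vCPU)
13 vCPU → host 3 (remaining 6 vCPU)
11 vCPU → host 4 (remaining 21 vCPU)
10 vCPU → host 4 (remaining 11 vCPU)
13 vCPU → host 5 (remaining 19 vCPU)
12 vCPU → host 5 (remaining 7 vCPU)
10 vCPU → host 6 (remaining 22 vCPU)
13 vCPU → host 6 (remaining 9 vCPU)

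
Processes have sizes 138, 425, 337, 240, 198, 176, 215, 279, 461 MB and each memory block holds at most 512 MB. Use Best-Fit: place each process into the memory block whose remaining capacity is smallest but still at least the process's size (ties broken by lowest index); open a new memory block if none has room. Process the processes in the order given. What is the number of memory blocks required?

138 MB → memory block 1 (remaining 374 MB)
425 MB → memory block 2 (remaining 87 MB)
337 MB → memory block 1 (remaining 37 MB)
240 MB → memory block 3 (remaining 272 MB)
198 MB → memory block 3 (remaining 74 MB)
176 MB → memory block 4 (remaining 336 MB)
215 MB → memory block 4 (remaining 121 MB)
279 MB → memory block 5 (remaining 233 MB)
461 MB → memory block 6 (remaining 51 MB)

6 memory blocks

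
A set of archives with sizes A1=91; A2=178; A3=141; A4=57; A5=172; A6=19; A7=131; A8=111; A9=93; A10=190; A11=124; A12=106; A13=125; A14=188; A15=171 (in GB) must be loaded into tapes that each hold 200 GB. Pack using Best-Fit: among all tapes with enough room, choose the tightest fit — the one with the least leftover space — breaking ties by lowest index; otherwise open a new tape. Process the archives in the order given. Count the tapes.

tape 1: place A1 (91 GB), 109 GB left
tape 2: place A2 (178 GB), 22 GB left
tape 3: place A3 (141 GB), 59 GB left
tape 3: place A4 (57 GB), 2 GB left
tape 4: place A5 (172 GB), 28 GB left
tape 2: place A6 (19 GB), 3 GB left
tape 5: place A7 (131 GB), 69 GB left
tape 6: place A8 (111 GB), 89 GB left
tape 1: place A9 (93 GB), 16 GB left
tape 7: place A10 (190 GB), 10 GB left
tape 8: place A11 (124 GB), 76 GB left
tape 9: place A12 (106 GB), 94 GB left
tape 10: place A13 (125 GB), 75 GB left
tape 11: place A14 (188 GB), 12 GB left
tape 12: place A15 (171 GB), 29 GB left
Final tapes: [91,93] [178,19] [141,57] [172] [131] [111] [190] [124] [106] [125] [188] [171].

12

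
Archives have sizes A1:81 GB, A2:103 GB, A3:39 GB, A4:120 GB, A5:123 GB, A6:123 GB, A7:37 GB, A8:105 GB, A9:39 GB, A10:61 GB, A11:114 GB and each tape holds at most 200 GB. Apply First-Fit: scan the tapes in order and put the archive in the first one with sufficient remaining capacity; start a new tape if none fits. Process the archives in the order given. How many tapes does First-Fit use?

6

Put A1 (81 GB) in tape 1; 119 GB remain.
Put A2 (103 GB) in tape 1; 16 GB remain.
Put A3 (39 GB) in tape 2; 161 GB remain.
Put A4 (120 GB) in tape 2; 41 GB remain.
Put A5 (123 GB) in tape 3; 77 GB remain.
Put A6 (123 GB) in tape 4; 77 GB remain.
Put A7 (37 GB) in tape 2; 4 GB remain.
Put A8 (105 GB) in tape 5; 95 GB remain.
Put A9 (39 GB) in tape 3; 38 GB remain.
Put A10 (61 GB) in tape 4; 16 GB remain.
Put A11 (114 GB) in tape 6; 86 GB remain.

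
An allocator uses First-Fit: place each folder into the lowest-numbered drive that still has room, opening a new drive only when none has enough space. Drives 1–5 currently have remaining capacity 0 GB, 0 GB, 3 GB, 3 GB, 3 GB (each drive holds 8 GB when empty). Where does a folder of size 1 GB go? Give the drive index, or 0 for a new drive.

Drives with room: drive 3 (3 GB), drive 4 (3 GB), drive 5 (3 GB).
The first with room is drive 3.

3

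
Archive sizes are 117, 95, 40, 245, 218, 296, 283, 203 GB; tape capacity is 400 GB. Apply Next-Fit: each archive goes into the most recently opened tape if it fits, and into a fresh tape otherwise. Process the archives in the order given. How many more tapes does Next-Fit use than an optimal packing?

Next-Fit: [117,95,40] [245] [218] [296] [283] [203] → 6 tapes.
5 archives exceed 200 GB (half the capacity), and no two of those can share a tape, so at least 5 tapes are needed.
An optimal packing achieves that bound: [296,95] [283,117] [245,40] [218] [203] → 5 tapes.
Excess: 6 − 5 = 1.

1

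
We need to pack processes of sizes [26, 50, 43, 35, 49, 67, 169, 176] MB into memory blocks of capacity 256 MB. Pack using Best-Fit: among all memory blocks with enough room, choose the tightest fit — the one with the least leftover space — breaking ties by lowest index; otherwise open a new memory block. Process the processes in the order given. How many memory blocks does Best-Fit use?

3

26 MB → memory block 1 (remaining 230 MB)
50 MB → memory block 1 (remaining 180 MB)
43 MB → memory block 1 (remaining 137 MB)
35 MB → memory block 1 (remaining 102 MB)
49 MB → memory block 1 (remaining 53 MB)
67 MB → memory block 2 (remaining 189 MB)
169 MB → memory block 2 (remaining 20 MB)
176 MB → memory block 3 (remaining 80 MB)
Final memory blocks: [26,50,43,35,49] [67,169] [176].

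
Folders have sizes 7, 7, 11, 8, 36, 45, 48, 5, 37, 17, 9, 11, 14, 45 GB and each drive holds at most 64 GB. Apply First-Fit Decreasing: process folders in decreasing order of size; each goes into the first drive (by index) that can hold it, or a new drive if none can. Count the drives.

5

Sorted descending: 48, 45, 45, 37, 36, 17, 14, 11, 11, 9, 8, 7, 7, 5.
drive 1: place 48 GB, 16 GB left
drive 2: place 45 GB, 19 GB left
drive 3: place 45 GB, 19 GB left
drive 4: place 37 GB, 27 GB left
drive 5: place 36 GB, 28 GB left
drive 2: place 17 GB, 2 GB left
drive 1: place 14 GB, 2 GB left
drive 3: place 11 GB, 8 GB left
drive 4: place 11 GB, 16 GB left
drive 4: place 9 GB, 7 GB left
drive 3: place 8 GB, 0 GB left
drive 4: place 7 GB, 0 GB left
drive 5: place 7 GB, 21 GB left
drive 5: place 5 GB, 16 GB left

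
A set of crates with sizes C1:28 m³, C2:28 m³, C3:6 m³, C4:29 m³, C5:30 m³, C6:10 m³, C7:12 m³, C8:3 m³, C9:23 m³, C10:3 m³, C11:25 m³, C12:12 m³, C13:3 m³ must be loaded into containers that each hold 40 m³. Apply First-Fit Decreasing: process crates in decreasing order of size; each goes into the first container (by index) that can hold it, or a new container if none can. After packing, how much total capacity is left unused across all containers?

28

Sorted descending: 30, 29, 28, 28, 25, 23, 12, 12, 10, 6, 3, 3, 3.
container 1: place 30 m³, 10 m³ left
container 2: place 29 m³, 11 m³ left
container 3: place 28 m³, 12 m³ left
container 4: place 28 m³, 12 m³ left
container 5: place 25 m³, 15 m³ left
container 6: place 23 m³, 17 m³ left
container 3: place 12 m³, 0 m³ left
container 4: place 12 m³, 0 m³ left
container 1: place 10 m³, 0 m³ left
container 2: place 6 m³, 5 m³ left
container 2: place 3 m³, 2 m³ left
container 5: place 3 m³, 12 m³ left
container 5: place 3 m³, 9 m³ left
6 containers × 40 m³ = 240 m³; used 212 m³; unused 28 m³.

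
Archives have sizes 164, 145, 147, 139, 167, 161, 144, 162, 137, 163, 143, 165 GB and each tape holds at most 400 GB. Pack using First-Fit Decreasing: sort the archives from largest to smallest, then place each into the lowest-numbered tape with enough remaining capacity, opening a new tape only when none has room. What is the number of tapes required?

6

Sorted descending: 167, 165, 164, 163, 162, 161, 147, 145, 144, 143, 139, 137.
tape 1: place 167 GB, 233 GB left
tape 1: place 165 GB, 68 GB left
tape 2: place 164 GB, 236 GB left
tape 2: place 163 GB, 73 GB left
tape 3: place 162 GB, 238 GB left
tape 3: place 161 GB, 77 GB left
tape 4: place 147 GB, 253 GB left
tape 4: place 145 GB, 108 GB left
tape 5: place 144 GB, 256 GB left
tape 5: place 143 GB, 113 GB left
tape 6: place 139 GB, 261 GB left
tape 6: place 137 GB, 124 GB left
Final tapes: [167,165] [164,163] [162,161] [147,145] [144,143] [139,137].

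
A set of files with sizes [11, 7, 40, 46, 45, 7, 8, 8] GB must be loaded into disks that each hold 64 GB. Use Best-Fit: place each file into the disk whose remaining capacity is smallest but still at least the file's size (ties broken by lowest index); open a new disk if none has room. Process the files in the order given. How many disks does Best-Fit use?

11 GB → disk 1 (remaining 53 GB)
7 GB → disk 1 (remaining 46 GB)
40 GB → disk 1 (remaining 6 GB)
46 GB → disk 2 (remaining 18 GB)
45 GB → disk 3 (remaining 19 GB)
7 GB → disk 2 (remaining 11 GB)
8 GB → disk 2 (remaining 3 GB)
8 GB → disk 3 (remaining 11 GB)

3 disks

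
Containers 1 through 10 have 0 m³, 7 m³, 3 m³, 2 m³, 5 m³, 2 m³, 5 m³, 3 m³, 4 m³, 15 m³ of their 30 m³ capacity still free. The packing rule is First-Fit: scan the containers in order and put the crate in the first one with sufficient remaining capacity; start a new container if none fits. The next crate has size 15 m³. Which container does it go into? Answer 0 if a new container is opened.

10

Containers with room: container 10 (15 m³).
The first with room is container 10.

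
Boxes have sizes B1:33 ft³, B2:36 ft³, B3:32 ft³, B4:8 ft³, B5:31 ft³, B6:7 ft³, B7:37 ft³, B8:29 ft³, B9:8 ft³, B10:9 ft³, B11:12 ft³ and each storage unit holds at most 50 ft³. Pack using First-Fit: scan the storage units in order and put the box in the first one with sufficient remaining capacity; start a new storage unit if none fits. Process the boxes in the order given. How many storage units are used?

storage unit 1: place B1 (33 ft³), 17 ft³ left
storage unit 2: place B2 (36 ft³), 14 ft³ left
storage unit 3: place B3 (32 ft³), 18 ft³ left
storage unit 1: place B4 (8 ft³), 9 ft³ left
storage unit 4: place B5 (31 ft³), 19 ft³ left
storage unit 1: place B6 (7 ft³), 2 ft³ left
storage unit 5: place B7 (37 ft³), 13 ft³ left
storage unit 6: place B8 (29 ft³), 21 ft³ left
storage unit 2: place B9 (8 ft³), 6 ft³ left
storage unit 3: place B10 (9 ft³), 9 ft³ left
storage unit 4: place B11 (12 ft³), 7 ft³ left

6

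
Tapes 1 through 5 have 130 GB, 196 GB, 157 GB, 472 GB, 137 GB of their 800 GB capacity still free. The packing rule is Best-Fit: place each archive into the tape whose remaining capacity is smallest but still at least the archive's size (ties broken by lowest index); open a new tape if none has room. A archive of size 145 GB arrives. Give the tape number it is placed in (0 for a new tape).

Tapes with room: tape 2 (196 GB), tape 3 (157 GB), tape 4 (472 GB).
Tightest fit is tape 3 with 157 GB free.

3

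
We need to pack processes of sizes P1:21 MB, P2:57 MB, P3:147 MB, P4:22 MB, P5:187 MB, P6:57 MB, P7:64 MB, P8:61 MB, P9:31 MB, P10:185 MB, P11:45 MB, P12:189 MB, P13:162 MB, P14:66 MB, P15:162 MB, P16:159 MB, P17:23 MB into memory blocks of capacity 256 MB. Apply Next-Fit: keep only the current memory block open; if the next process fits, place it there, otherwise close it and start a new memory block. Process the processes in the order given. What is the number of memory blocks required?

8

memory block 1: place P1 (21 MB), 235 MB left
memory block 1: place P2 (57 MB), 178 MB left
memory block 1: place P3 (147 MB), 31 MB left
memory block 1: place P4 (22 MB), 9 MB left
memory block 2: place P5 (187 MB), 69 MB left
memory block 2: place P6 (57 MB), 12 MB left
memory block 3: place P7 (64 MB), 192 MB left
memory block 3: place P8 (61 MB), 131 MB left
memory block 3: place P9 (31 MB), 100 MB left
memory block 4: place P10 (185 MB), 71 MB left
memory block 4: place P11 (45 MB), 26 MB left
memory block 5: place P12 (189 MB), 67 MB left
memory block 6: place P13 (162 MB), 94 MB left
memory block 6: place P14 (66 MB), 28 MB left
memory block 7: place P15 (162 MB), 94 MB left
memory block 8: place P16 (159 MB), 97 MB left
memory block 8: place P17 (23 MB), 74 MB left
Final memory blocks: [21,57,147,22] [187,57] [64,61,31] [185,45] [189] [162,66] [162] [159,23].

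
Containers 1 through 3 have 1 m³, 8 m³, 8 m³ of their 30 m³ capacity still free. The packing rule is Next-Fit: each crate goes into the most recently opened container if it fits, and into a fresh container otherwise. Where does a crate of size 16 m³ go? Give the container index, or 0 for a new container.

Next-Fit only looks at container 3, which has 8 m³ free.
16 m³ does not fit, so a new container is opened.

0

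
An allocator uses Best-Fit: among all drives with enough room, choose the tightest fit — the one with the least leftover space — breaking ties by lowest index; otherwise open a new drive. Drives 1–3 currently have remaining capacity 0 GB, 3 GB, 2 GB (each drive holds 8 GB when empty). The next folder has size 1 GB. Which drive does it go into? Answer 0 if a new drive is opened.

3

Drives with room: drive 2 (3 GB), drive 3 (2 GB).
Tightest fit is drive 3 with 2 GB free.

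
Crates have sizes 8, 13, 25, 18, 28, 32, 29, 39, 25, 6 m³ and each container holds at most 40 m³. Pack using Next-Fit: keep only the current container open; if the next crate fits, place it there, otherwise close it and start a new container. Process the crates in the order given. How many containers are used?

8

container 1: place 8 m³, 32 m³ left
container 1: place 13 m³, 19 m³ left
container 2: place 25 m³, 15 m³ left
container 3: place 18 m³, 22 m³ left
container 4: place 28 m³, 12 m³ left
container 5: place 32 m³, 8 m³ left
container 6: place 29 m³, 11 m³ left
container 7: place 39 m³, 1 m³ left
container 8: place 25 m³, 15 m³ left
container 8: place 6 m³, 9 m³ left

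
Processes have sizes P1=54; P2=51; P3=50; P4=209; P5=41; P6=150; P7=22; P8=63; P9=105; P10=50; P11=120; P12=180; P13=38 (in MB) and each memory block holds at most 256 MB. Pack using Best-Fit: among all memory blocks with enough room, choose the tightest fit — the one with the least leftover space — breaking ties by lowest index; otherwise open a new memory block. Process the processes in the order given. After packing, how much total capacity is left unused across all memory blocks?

147

memory block 1: place P1 (54 MB), 202 MB left
memory block 1: place P2 (51 MB), 151 MB left
memory block 1: place P3 (50 MB), 101 MB left
memory block 2: place P4 (209 MB), 47 MB left
memory block 2: place P5 (41 MB), 6 MB left
memory block 3: place P6 (150 MB), 106 MB left
memory block 1: place P7 (22 MB), 79 MB left
memory block 1: place P8 (63 MB), 16 MB left
memory block 3: place P9 (105 MB), 1 MB left
memory block 4: place P10 (50 MB), 206 MB left
memory block 4: place P11 (120 MB), 86 MB left
memory block 5: place P12 (180 MB), 76 MB left
memory block 5: place P13 (38 MB), 38 MB left
5 memory blocks × 256 MB = 1280 MB; used 1133 MB; unused 147 MB.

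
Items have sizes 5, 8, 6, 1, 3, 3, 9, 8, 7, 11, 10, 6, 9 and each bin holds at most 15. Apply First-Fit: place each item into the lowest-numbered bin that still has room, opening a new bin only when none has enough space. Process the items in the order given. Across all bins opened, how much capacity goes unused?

19

5 → bin 1 (remaining 10)
8 → bin 1 (remaining 2)
6 → bin 2 (remaining 9)
1 → bin 1 (remaining 1)
3 → bin 2 (remaining 6)
3 → bin 2 (remaining 3)
9 → bin 3 (remaining 6)
8 → bin 4 (remaining 7)
7 → bin 4 (remaining 0)
11 → bin 5 (remaining 4)
10 → bin 6 (remaining 5)
6 → bin 3 (remaining 0)
9 → bin 7 (remaining 6)
7 bins × 15 = 105; used 86; unused 19.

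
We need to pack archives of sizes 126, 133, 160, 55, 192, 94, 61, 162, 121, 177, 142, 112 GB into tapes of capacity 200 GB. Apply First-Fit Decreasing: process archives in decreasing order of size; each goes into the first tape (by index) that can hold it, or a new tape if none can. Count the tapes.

10

Sorted descending: 192, 177, 162, 160, 142, 133, 126, 121, 112, 94, 61, 55.
tape 1: place 192 GB, 8 GB left
tape 2: place 177 GB, 23 GB left
tape 3: place 162 GB, 38 GB left
tape 4: place 160 GB, 40 GB left
tape 5: place 142 GB, 58 GB left
tape 6: place 133 GB, 67 GB left
tape 7: place 126 GB, 74 GB left
tape 8: place 121 GB, 79 GB left
tape 9: place 112 GB, 88 GB left
tape 10: place 94 GB, 106 GB left
tape 6: place 61 GB, 6 GB left
tape 5: place 55 GB, 3 GB left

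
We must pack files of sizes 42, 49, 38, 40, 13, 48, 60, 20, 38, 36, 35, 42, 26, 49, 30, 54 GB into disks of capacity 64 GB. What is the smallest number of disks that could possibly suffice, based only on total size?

Total size = 42 + 49 + 38 + 40 + 13 + 48 + 60 + 20 + 38 + 36 + 35 + 42 + 26 + 49 + 30 + 54 = 620 GB.
⌈620 / 64⌉ = 10.

10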